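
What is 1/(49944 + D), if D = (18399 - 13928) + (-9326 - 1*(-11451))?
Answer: 1/56540 ≈ 1.7687e-5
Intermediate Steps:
D = 6596 (D = 4471 + (-9326 + 11451) = 4471 + 2125 = 6596)
1/(49944 + D) = 1/(49944 + 6596) = 1/56540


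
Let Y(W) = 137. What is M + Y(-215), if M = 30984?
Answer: 31121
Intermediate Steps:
M + Y(-215) = 30984 + 137 = 31121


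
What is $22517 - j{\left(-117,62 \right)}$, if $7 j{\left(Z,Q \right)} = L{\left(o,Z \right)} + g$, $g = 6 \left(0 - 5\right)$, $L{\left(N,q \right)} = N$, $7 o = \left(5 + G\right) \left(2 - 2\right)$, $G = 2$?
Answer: $\frac{157649}{7} \approx 22521.0$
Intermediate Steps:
$o = 0$ ($o = \frac{\left(5 + 2\right) \left(2 - 2\right)}{7} = \frac{7 \cdot 0}{7} = \frac{1}{7} \cdot 0 = 0$)
$g = -30$ ($g = 6 \left(-5\right) = -30$)
$j{\left(Z,Q \right)} = - \frac{30}{7}$ ($j{\left(Z,Q \right)} = \frac{0 - 30}{7} = \frac{1}{7} \left(-30\right) = - \frac{30}{7}$)
$22517 - j{\left(-117,62 \right)} = 22517 - - \frac{30}{7} = 22517 + \frac{30}{7} = \frac{157649}{7}$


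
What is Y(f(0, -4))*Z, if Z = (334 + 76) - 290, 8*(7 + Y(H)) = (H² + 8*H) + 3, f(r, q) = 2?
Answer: -495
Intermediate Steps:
Y(H) = -53/8 + H + H²/8 (Y(H) = -7 + ((H² + 8*H) + 3)/8 = -7 + (3 + H² + 8*H)/8 = -7 + (3/8 + H + H²/8) = -53/8 + H + H²/8)
Z = 120 (Z = 410 - 290 = 120)
Y(f(0, -4))*Z = (-53/8 + 2 + (⅛)*2²)*120 = (-53/8 + 2 + (⅛)*4)*120 = (-53/8 + 2 + ½)*120 = -33/8*120 = -495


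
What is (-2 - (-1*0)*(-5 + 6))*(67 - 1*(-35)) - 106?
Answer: -310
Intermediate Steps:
(-2 - (-1*0)*(-5 + 6))*(67 - 1*(-35)) - 106 = (-2 - 0)*(67 + 35) - 106 = (-2 - 1*0)*102 - 106 = (-2 + 0)*102 - 106 = -2*102 - 106 = -204 - 106 = -310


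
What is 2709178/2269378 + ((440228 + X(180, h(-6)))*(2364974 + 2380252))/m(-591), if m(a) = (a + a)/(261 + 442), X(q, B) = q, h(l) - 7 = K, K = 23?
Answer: -277838880234242534023/223533733 ≈ -1.2429e+12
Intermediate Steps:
h(l) = 30 (h(l) = 7 + 23 = 30)
m(a) = 2*a/703 (m(a) = (2*a)/703 = (2*a)*(1/703) = 2*a/703)
2709178/2269378 + ((440228 + X(180, h(-6)))*(2364974 + 2380252))/m(-591) = 2709178/2269378 + ((440228 + 180)*(2364974 + 2380252))/(((2/703)*(-591))) = 2709178*(1/2269378) + (440408*4745226)/(-1182/703) = 1354589/1134689 + 2089835492208*(-703/1182) = 1354589/1134689 - 244859058503704/197 = -277838880234242534023/223533733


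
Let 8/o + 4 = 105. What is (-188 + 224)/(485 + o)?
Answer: 1212/16331 ≈ 0.074215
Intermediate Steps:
o = 8/101 (o = 8/(-4 + 105) = 8/101 ≈ 0.079208)
(-188 + 224)/(485 + o) = (-188 + 224)/(485 + 8/101) = 36/(48993/101) = 36*(101/48993) = 1212/16331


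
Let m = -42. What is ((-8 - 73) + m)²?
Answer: 15129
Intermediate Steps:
((-8 - 73) + m)² = ((-8 - 73) - 42)² = (-81 - 42)² = (-123)² = 15129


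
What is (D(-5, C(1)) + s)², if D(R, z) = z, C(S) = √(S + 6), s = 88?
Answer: (88 + √7)² ≈ 8216.7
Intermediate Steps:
C(S) = √(6 + S)
(D(-5, C(1)) + s)² = (√(6 + 1) + 88)² = (√7 + 88)² = (88 + √7)²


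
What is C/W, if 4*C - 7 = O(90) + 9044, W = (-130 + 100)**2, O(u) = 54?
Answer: 607/240 ≈ 2.5292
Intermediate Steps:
W = 900 (W = (-30)**2 = 900)
C = 9105/4 (C = 7/4 + (54 + 9044)/4 = 7/4 + (1/4)*9098 = 7/4 + 4549/2 = 9105/4 ≈ 2276.3)
C/W = (9105/4)/900 = (9105/4)*(1/900) = 607/240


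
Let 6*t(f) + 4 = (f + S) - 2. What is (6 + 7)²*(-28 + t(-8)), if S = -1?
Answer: -10309/2 ≈ -5154.5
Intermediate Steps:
t(f) = -7/6 + f/6 (t(f) = -⅔ + ((f - 1) - 2)/6 = -⅔ + ((-1 + f) - 2)/6 = -⅔ + (-3 + f)/6 = -⅔ + (-½ + f/6) = -7/6 + f/6)
(6 + 7)²*(-28 + t(-8)) = (6 + 7)²*(-28 + (-7/6 + (⅙)*(-8))) = 13²*(-28 + (-7/6 - 4/3)) = 169*(-28 - 5/2) = 169*(-61/2) = -10309/2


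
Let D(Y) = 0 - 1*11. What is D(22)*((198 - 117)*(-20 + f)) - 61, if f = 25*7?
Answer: -138166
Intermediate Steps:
f = 175
D(Y) = -11 (D(Y) = 0 - 11 = -11)
D(22)*((198 - 117)*(-20 + f)) - 61 = -11*(198 - 117)*(-20 + 175) - 61 = -891*155 - 61 = -11*12555 - 61 = -138105 - 61 = -138166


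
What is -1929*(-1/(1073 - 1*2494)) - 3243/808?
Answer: -6166935/1148168 ≈ -5.3711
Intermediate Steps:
-1929*(-1/(1073 - 1*2494)) - 3243/808 = -1929*(-1/(1073 - 2494)) - 3243*1/808 = -1929/((-1*(-1421))) - 3243/808 = -1929/1421 - 3243/808 = -6166935/1148168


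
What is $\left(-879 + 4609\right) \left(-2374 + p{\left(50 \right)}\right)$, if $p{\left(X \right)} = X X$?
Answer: $469980$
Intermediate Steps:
$p{\left(X \right)} = X^{2}$
$\left(-879 + 4609\right) \left(-2374 + p{\left(50 \right)}\right) = \left(-879 + 4609\right) \left(-2374 + 50^{2}\right) = 3730 \left(-2374 + 2500\right) = 3730 \cdot 126 = 469980$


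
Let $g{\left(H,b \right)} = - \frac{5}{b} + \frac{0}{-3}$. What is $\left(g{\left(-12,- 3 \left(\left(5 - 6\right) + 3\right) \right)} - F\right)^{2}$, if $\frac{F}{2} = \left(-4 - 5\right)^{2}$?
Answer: $\frac{935089}{36} \approx 25975.0$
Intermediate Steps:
$g{\left(H,b \right)} = - \frac{5}{b}$ ($g{\left(H,b \right)} = - \frac{5}{b} + 0 \left(- \frac{1}{3}\right) = - \frac{5}{b} + 0 = - \frac{5}{b}$)
$F = 162$ ($F = 2 \left(-4 - 5\right)^{2} = 2 \left(-9\right)^{2} = 2 \cdot 81 = 162$)
$\left(g{\left(-12,- 3 \left(\left(5 - 6\right) + 3\right) \right)} - F\right)^{2} = \left(- \frac{5}{\left(-3\right) \left(\left(5 - 6\right) + 3\right)} - 162\right)^{2} = \left(- \frac{5}{\left(-3\right) \left(-1 + 3\right)} - 162\right)^{2} = \left(- \frac{5}{\left(-3\right) 2} - 162\right)^{2} = \left(- \frac{5}{-6} - 162\right)^{2} = \left(\left(-5\right) \left(- \frac{1}{6}\right) - 162\right)^{2} = \left(\frac{5}{6} - 162\right)^{2} = \left(- \frac{967}{6}\right)^{2} = \frac{935089}{36}$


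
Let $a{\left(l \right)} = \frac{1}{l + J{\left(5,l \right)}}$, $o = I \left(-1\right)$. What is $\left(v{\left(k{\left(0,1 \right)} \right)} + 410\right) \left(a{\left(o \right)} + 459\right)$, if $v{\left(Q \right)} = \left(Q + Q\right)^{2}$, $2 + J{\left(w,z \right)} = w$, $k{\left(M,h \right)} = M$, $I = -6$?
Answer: $\frac{1694120}{9} \approx 1.8824 \cdot 10^{5}$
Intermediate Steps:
$J{\left(w,z \right)} = -2 + w$
$v{\left(Q \right)} = 4 Q^{2}$ ($v{\left(Q \right)} = \left(2 Q\right)^{2} = 4 Q^{2}$)
$o = 6$ ($o = \left(-6\right) \left(-1\right) = 6$)
$a{\left(l \right)} = \frac{1}{3 + l}$ ($a{\left(l \right)} = \frac{1}{l + \left(-2 + 5\right)} = \frac{1}{l + 3} = \frac{1}{3 + l}$)
$\left(v{\left(k{\left(0,1 \right)} \right)} + 410\right) \left(a{\left(o \right)} + 459\right) = \left(4 \cdot 0^{2} + 410\right) \left(\frac{1}{3 + 6} + 459\right) = \left(4 \cdot 0 + 410\right) \left(\frac{1}{9} + 459\right) = \left(0 + 410\right) \left(\frac{1}{9} + 459\right) = 410 \cdot \frac{4132}{9} = \frac{1694120}{9}$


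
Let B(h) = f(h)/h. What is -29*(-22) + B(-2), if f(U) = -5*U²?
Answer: 648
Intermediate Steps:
B(h) = -5*h (B(h) = (-5*h²)/h = -5*h)
-29*(-22) + B(-2) = -29*(-22) - 5*(-2) = 638 + 10 = 648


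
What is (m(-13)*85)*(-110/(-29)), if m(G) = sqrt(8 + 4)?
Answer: 18700*sqrt(3)/29 ≈ 1116.9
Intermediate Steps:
m(G) = 2*sqrt(3) (m(G) = sqrt(12) = 2*sqrt(3))
(m(-13)*85)*(-110/(-29)) = ((2*sqrt(3))*85)*(-110/(-29)) = (170*sqrt(3))*(-110*(-1/29)) = (170*sqrt(3))*(110/29) = 18700*sqrt(3)/29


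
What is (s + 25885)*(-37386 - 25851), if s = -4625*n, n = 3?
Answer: -759476370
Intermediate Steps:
s = -13875 (s = -4625*3 = -13875)
(s + 25885)*(-37386 - 25851) = (-13875 + 25885)*(-37386 - 25851) = 12010*(-63237) = -759476370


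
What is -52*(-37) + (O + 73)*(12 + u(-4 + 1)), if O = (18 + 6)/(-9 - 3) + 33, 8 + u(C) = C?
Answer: 2028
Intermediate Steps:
u(C) = -8 + C
O = 31 (O = 24/(-12) + 33 = 24*(-1/12) + 33 = -2 + 33 = 31)
-52*(-37) + (O + 73)*(12 + u(-4 + 1)) = -52*(-37) + (31 + 73)*(12 + (-8 + (-4 + 1))) = 1924 + 104*(12 + (-8 - 3)) = 1924 + 104*(12 - 11) = 1924 + 104*1 = 1924 + 104 = 2028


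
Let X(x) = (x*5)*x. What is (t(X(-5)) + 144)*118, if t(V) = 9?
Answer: 18054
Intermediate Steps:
X(x) = 5*x² (X(x) = (5*x)*x = 5*x²)
(t(X(-5)) + 144)*118 = (9 + 144)*118 = 153*118 = 18054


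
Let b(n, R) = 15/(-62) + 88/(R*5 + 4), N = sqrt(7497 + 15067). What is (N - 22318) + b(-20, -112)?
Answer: -192339973/8618 + 2*sqrt(5641) ≈ -22168.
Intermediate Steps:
N = 2*sqrt(5641) (N = sqrt(22564) = 2*sqrt(5641) ≈ 150.21)
b(n, R) = -15/62 + 88/(4 + 5*R) (b(n, R) = 15*(-1/62) + 88/(5*R + 4) = -15/62 + 88/(4 + 5*R))
(N - 22318) + b(-20, -112) = (2*sqrt(5641) - 22318) + (5396 - 75*(-112))/(62*(4 + 5*(-112))) = (-22318 + 2*sqrt(5641)) + (5396 + 8400)/(62*(4 - 560)) = (-22318 + 2*sqrt(5641)) + (1/62)*13796/(-556) = (-22318 + 2*sqrt(5641)) + (1/62)*(-1/556)*13796 = (-22318 + 2*sqrt(5641)) - 3449/8618 = -192339973/8618 + 2*sqrt(5641)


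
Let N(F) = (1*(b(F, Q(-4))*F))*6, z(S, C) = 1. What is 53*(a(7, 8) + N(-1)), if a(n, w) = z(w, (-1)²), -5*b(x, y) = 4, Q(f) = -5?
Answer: 1537/5 ≈ 307.40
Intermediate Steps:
b(x, y) = -⅘ (b(x, y) = -⅕*4 = -⅘)
a(n, w) = 1
N(F) = -24*F/5 (N(F) = (1*(-4*F/5))*6 = -4*F/5*6 = -24*F/5)
53*(a(7, 8) + N(-1)) = 53*(1 - 24/5*(-1)) = 53*(1 + 24/5) = 53*(29/5) = 1537/5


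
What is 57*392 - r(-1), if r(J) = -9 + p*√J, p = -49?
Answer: 22353 + 49*I ≈ 22353.0 + 49.0*I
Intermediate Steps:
r(J) = -9 - 49*√J
57*392 - r(-1) = 57*392 - (-9 - 49*I) = 22344 - (-9 - 49*I) = 22344 + (9 + 49*I) = 22353 + 49*I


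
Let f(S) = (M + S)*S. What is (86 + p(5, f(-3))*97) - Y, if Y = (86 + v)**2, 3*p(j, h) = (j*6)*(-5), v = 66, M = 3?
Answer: -27868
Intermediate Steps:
f(S) = S*(3 + S) (f(S) = (3 + S)*S = S*(3 + S))
p(j, h) = -10*j (p(j, h) = ((j*6)*(-5))/3 = ((6*j)*(-5))/3 = (-30*j)/3 = -10*j)
Y = 23104 (Y = (86 + 66)**2 = 152**2 = 23104)
(86 + p(5, f(-3))*97) - Y = (86 - 10*5*97) - 1*23104 = (86 - 50*97) - 23104 = (86 - 4850) - 23104 = -4764 - 23104 = -27868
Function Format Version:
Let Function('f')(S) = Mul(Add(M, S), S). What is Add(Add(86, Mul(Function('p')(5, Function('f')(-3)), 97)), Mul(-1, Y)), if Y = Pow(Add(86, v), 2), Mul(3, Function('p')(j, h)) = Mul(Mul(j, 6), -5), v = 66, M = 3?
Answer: -27868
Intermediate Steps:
Function('f')(S) = Mul(S, Add(3, S)) (Function('f')(S) = Mul(Add(3, S), S) = Mul(S, Add(3, S)))
Function('p')(j, h) = Mul(-10, j) (Function('p')(j, h) = Mul(Rational(1, 3), Mul(Mul(j, 6), -5)) = Mul(Rational(1, 3), Mul(Mul(6, j), -5)) = Mul(Rational(1, 3), Mul(-30, j)) = Mul(-10, j))
Y = 23104 (Y = Pow(Add(86, 66), 2) = Pow(152, 2) = 23104)
Add(Add(86, Mul(Function('p')(5, Function('f')(-3)), 97)), Mul(-1, Y)) = Add(Add(86, Mul(Mul(-10, 5), 97)), Mul(-1, 23104)) = Add(Add(86, Mul(-50, 97)), -23104) = Add(Add(86, -4850), -23104) = Add(-4764, -23104) = -27868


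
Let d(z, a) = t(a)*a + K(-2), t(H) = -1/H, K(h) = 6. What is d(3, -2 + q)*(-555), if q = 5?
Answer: -2775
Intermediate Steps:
d(z, a) = 5 (d(z, a) = (-1/a)*a + 6 = -1 + 6 = 5)
d(3, -2 + q)*(-555) = 5*(-555) = -2775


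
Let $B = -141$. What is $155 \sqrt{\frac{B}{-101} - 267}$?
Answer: $\frac{155 i \sqrt{2709426}}{101} \approx 2526.1 i$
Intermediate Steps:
$155 \sqrt{\frac{B}{-101} - 267} = 155 \sqrt{- \frac{141}{-101} - 267} = 155 \sqrt{\left(-141\right) \left(- \frac{1}{101}\right) - 267} = 155 \sqrt{\frac{141}{101} - 267} = 155 \sqrt{- \frac{26826}{101}} = 155 \frac{i \sqrt{2709426}}{101} = \frac{155 i \sqrt{2709426}}{101}$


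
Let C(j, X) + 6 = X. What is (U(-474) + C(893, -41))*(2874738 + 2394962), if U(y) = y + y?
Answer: -5243351500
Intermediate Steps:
C(j, X) = -6 + X
U(y) = 2*y
(U(-474) + C(893, -41))*(2874738 + 2394962) = (2*(-474) + (-6 - 41))*(2874738 + 2394962) = (-948 - 47)*5269700 = -995*5269700 = -5243351500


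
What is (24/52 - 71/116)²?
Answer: 51529/2274064 ≈ 0.022659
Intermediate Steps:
(24/52 - 71/116)² = (24*(1/52) - 71*1/116)² = (6/13 - 71/116)² = (-227/1508)² = 51529/2274064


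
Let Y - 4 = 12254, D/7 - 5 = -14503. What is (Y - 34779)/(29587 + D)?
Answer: 22521/71899 ≈ 0.31323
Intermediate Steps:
D = -101486 (D = 35 + 7*(-14503) = 35 - 101521 = -101486)
Y = 12258 (Y = 4 + 12254 = 12258)
(Y - 34779)/(29587 + D) = (12258 - 34779)/(29587 - 101486) = -22521/(-71899) = -22521*(-1/71899) = 22521/71899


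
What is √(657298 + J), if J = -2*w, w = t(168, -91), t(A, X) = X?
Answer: 2*√164370 ≈ 810.85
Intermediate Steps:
w = -91
J = 182 (J = -2*(-91) = 182)
√(657298 + J) = √(657298 + 182) = √657480 = 2*√164370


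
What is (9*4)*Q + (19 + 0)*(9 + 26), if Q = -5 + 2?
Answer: 557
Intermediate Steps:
Q = -3
(9*4)*Q + (19 + 0)*(9 + 26) = (9*4)*(-3) + (19 + 0)*(9 + 26) = 36*(-3) + 19*35 = -108 + 665 = 557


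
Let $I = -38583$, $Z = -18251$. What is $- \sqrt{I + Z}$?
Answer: $- i \sqrt{56834} \approx - 238.4 i$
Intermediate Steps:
$- \sqrt{I + Z} = - \sqrt{-38583 - 18251} = - \sqrt{-56834} = - i \sqrt{56834}$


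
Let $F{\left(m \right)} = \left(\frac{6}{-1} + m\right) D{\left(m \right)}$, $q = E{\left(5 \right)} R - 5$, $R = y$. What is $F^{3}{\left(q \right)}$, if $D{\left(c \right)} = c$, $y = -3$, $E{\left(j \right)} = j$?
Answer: $140608000$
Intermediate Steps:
$R = -3$
$q = -20$ ($q = 5 \left(-3\right) - 5 = -15 - 5 = -20$)
$F{\left(m \right)} = m \left(-6 + m\right)$ ($F{\left(m \right)} = \left(\frac{6}{-1} + m\right) m = \left(6 \left(-1\right) + m\right) m = \left(-6 + m\right) m = m \left(-6 + m\right)$)
$F^{3}{\left(q \right)} = \left(- 20 \left(-6 - 20\right)\right)^{3} = \left(\left(-20\right) \left(-26\right)\right)^{3} = 520^{3} = 140608000$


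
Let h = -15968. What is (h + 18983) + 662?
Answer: 3677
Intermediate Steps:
(h + 18983) + 662 = (-15968 + 18983) + 662 = 3015 + 662 = 3677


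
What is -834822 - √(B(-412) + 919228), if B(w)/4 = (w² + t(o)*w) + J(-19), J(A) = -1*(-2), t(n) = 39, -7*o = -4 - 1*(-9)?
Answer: -834822 - 2*√383485 ≈ -8.3606e+5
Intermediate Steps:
o = -5/7 (o = -(-4 - 1*(-9))/7 = -(-4 + 9)/7 = -⅐*5 = -5/7 ≈ -0.71429)
J(A) = 2
B(w) = 8 + 4*w² + 156*w (B(w) = 4*((w² + 39*w) + 2) = 4*(2 + w² + 39*w) = 8 + 4*w² + 156*w)
-834822 - √(B(-412) + 919228) = -834822 - √((8 + 4*(-412)² + 156*(-412)) + 919228) = -834822 - √((8 + 4*169744 - 64272) + 919228) = -834822 - √((8 + 678976 - 64272) + 919228) = -834822 - √(614712 + 919228) = -834822 - √1533940 = -834822 - 2*√383485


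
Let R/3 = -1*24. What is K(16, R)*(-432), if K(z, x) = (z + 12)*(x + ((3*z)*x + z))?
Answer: 42481152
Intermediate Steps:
R = -72 (R = 3*(-1*24) = 3*(-24) = -72)
K(z, x) = (12 + z)*(x + z + 3*x*z) (K(z, x) = (12 + z)*(x + (3*x*z + z)) = (12 + z)*(x + (z + 3*x*z)) = (12 + z)*(x + z + 3*x*z))
K(16, R)*(-432) = (16² + 12*(-72) + 12*16 + 3*(-72)*16² + 37*(-72)*16)*(-432) = (256 - 864 + 192 + 3*(-72)*256 - 42624)*(-432) = (256 - 864 + 192 - 55296 - 42624)*(-432) = -98336*(-432) = 42481152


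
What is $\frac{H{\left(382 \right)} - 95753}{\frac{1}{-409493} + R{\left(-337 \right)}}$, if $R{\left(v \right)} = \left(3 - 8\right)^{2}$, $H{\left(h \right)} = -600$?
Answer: $- \frac{39455879029}{10237324} \approx -3854.1$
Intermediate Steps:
$R{\left(v \right)} = 25$ ($R{\left(v \right)} = \left(-5\right)^{2} = 25$)
$\frac{H{\left(382 \right)} - 95753}{\frac{1}{-409493} + R{\left(-337 \right)}} = \frac{-600 - 95753}{\frac{1}{-409493} + 25} = - \frac{96353}{- \frac{1}{409493} + 25} = - \frac{96353}{\frac{10237324}{409493}} = \left(-96353\right) \frac{409493}{10237324} = - \frac{39455879029}{10237324}$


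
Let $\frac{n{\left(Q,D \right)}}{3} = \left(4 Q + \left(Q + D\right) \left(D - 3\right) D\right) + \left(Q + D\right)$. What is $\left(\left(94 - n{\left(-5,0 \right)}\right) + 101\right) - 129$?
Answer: $141$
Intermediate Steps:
$n{\left(Q,D \right)} = 3 D + 15 Q + 3 D \left(-3 + D\right) \left(D + Q\right)$ ($n{\left(Q,D \right)} = 3 \left(\left(4 Q + \left(Q + D\right) \left(D - 3\right) D\right) + \left(Q + D\right)\right) = 3 \left(\left(4 Q + \left(D + Q\right) \left(-3 + D\right) D\right) + \left(D + Q\right)\right) = 3 \left(\left(4 Q + \left(-3 + D\right) \left(D + Q\right) D\right) + \left(D + Q\right)\right) = 3 \left(\left(4 Q + D \left(-3 + D\right) \left(D + Q\right)\right) + \left(D + Q\right)\right) = 3 \left(D + 5 Q + D \left(-3 + D\right) \left(D + Q\right)\right) = 3 D + 15 Q + 3 D \left(-3 + D\right) \left(D + Q\right)$)
$\left(\left(94 - n{\left(-5,0 \right)}\right) + 101\right) - 129 = \left(\left(94 - \left(- 9 \cdot 0^{2} + 3 \cdot 0 + 3 \cdot 0^{3} + 15 \left(-5\right) - 0 \left(-5\right) + 3 \left(-5\right) 0^{2}\right)\right) + 101\right) - 129 = \left(\left(94 - \left(\left(-9\right) 0 + 0 + 3 \cdot 0 - 75 + 0 + 3 \left(-5\right) 0\right)\right) + 101\right) - 129 = \left(\left(94 - \left(0 + 0 + 0 - 75 + 0 + 0\right)\right) + 101\right) - 129 = \left(\left(94 - -75\right) + 101\right) - 129 = \left(\left(94 + 75\right) + 101\right) - 129 = \left(169 + 101\right) - 129 = 270 - 129 = 141$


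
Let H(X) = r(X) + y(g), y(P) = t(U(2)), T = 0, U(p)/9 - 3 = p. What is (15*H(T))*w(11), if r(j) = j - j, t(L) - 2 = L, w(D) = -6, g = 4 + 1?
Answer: -4230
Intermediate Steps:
g = 5
U(p) = 27 + 9*p
t(L) = 2 + L
y(P) = 47 (y(P) = 2 + (27 + 9*2) = 2 + (27 + 18) = 2 + 45 = 47)
r(j) = 0
H(X) = 47 (H(X) = 0 + 47 = 47)
(15*H(T))*w(11) = (15*47)*(-6) = 705*(-6) = -4230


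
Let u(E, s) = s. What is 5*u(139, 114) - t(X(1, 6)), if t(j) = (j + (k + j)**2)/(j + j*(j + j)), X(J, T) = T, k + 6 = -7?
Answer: 44405/78 ≈ 569.29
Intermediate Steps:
k = -13 (k = -6 - 7 = -13)
t(j) = (j + (-13 + j)**2)/(j + 2*j**2) (t(j) = (j + (-13 + j)**2)/(j + j*(j + j)) = (j + (-13 + j)**2)/(j + j*(2*j)) = (j + (-13 + j)**2)/(j + 2*j**2))
5*u(139, 114) - t(X(1, 6)) = 5*114 - (6 + (-13 + 6)**2)/(6*(1 + 2*6)) = 570 - (6 + (-7)**2)/(6*(1 + 12)) = 570 - (6 + 49)/(6*13) = 570 - 55/(6*13) = 570 - 1*55/78 = 570 - 55/78 = 44405/78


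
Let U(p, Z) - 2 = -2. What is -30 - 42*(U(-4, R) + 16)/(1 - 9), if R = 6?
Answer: 54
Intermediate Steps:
U(p, Z) = 0 (U(p, Z) = 2 - 2 = 0)
-30 - 42*(U(-4, R) + 16)/(1 - 9) = -30 - 42*(0 + 16)/(1 - 9) = -30 - 672/(-8) = -30 - 672*(-1)/8 = -30 - 42*(-2) = -30 + 84 = 54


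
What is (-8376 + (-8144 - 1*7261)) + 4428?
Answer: -19353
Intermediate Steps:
(-8376 + (-8144 - 1*7261)) + 4428 = (-8376 + (-8144 - 7261)) + 4428 = (-8376 - 15405) + 4428 = -23781 + 4428 = -19353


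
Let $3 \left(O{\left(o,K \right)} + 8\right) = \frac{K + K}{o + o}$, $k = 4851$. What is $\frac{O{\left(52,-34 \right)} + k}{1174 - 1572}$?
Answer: $- \frac{377737}{31044} \approx -12.168$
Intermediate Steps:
$O{\left(o,K \right)} = -8 + \frac{K}{3 o}$ ($O{\left(o,K \right)} = -8 + \frac{\left(K + K\right) \frac{1}{o + o}}{3} = -8 + \frac{2 K \frac{1}{2 o}}{3} = -8 + \frac{K \frac{1}{o}}{3} = -8 + \frac{K}{3 o}$)
$\frac{O{\left(52,-34 \right)} + k}{1174 - 1572} = \frac{\left(-8 + \frac{1}{3} \left(-34\right) \frac{1}{52}\right) + 4851}{1174 - 1572} = \frac{\left(-8 + \frac{1}{3} \left(-34\right) \frac{1}{52}\right) + 4851}{-398} = \left(\left(-8 - \frac{17}{78}\right) + 4851\right) \left(- \frac{1}{398}\right) = \left(- \frac{641}{78} + 4851\right) \left(- \frac{1}{398}\right) = \frac{377737}{78} \left(- \frac{1}{398}\right) = - \frac{377737}{31044}$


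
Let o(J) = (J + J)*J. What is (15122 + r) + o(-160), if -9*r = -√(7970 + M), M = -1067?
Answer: 66322 + √767/3 ≈ 66331.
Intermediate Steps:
r = √767/3 (r = -(-1)*√(7970 - 1067)/9 = -(-1)*√6903/9 = -(-1)*3*√767/9 = -(-1)*√767/3 = √767/3 ≈ 9.2316)
o(J) = 2*J² (o(J) = (2*J)*J = 2*J²)
(15122 + r) + o(-160) = (15122 + √767/3) + 2*(-160)² = (15122 + √767/3) + 2*25600 = (15122 + √767/3) + 51200 = 66322 + √767/3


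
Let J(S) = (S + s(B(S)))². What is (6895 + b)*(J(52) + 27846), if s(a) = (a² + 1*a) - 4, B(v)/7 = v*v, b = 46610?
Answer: 6868458551425400428230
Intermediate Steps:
B(v) = 7*v² (B(v) = 7*(v*v) = 7*v²)
s(a) = -4 + a + a² (s(a) = (a² + a) - 4 = (a + a²) - 4 = -4 + a + a²)
J(S) = (-4 + S + 7*S² + 49*S⁴)² (J(S) = (S + (-4 + 7*S² + (7*S²)²))² = (S + (-4 + 7*S² + 49*S⁴))² = (-4 + S + 7*S² + 49*S⁴)²)
(6895 + b)*(J(52) + 27846) = (6895 + 46610)*((-4 + 52 + 7*52² + 49*52⁴)² + 27846) = 53505*((-4 + 52 + 7*2704 + 49*7311616)² + 27846) = 53505*((-4 + 52 + 18928 + 358269184)² + 27846) = 53505*(358288160² + 27846) = 53505*(128370405596185600 + 27846) = 53505*128370405596213446 = 6868458551425400428230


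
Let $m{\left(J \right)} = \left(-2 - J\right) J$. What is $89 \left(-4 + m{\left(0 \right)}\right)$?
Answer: $-356$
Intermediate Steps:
$m{\left(J \right)} = J \left(-2 - J\right)$
$89 \left(-4 + m{\left(0 \right)}\right) = 89 \left(-4 - 0 \left(2 + 0\right)\right) = 89 \left(-4 - 0 \cdot 2\right) = 89 \left(-4 + 0\right) = 89 \left(-4\right) = -356$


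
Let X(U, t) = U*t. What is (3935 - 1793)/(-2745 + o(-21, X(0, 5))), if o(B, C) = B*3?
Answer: -119/156 ≈ -0.76282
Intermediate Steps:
o(B, C) = 3*B
(3935 - 1793)/(-2745 + o(-21, X(0, 5))) = (3935 - 1793)/(-2745 + 3*(-21)) = 2142/(-2745 - 63) = 2142/(-2808) = 2142*(-1/2808) = -119/156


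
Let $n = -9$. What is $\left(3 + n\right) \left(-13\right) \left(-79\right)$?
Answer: $-6162$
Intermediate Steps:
$\left(3 + n\right) \left(-13\right) \left(-79\right) = \left(3 - 9\right) \left(-13\right) \left(-79\right) = \left(-6\right) \left(-13\right) \left(-79\right) = 78 \left(-79\right) = -6162$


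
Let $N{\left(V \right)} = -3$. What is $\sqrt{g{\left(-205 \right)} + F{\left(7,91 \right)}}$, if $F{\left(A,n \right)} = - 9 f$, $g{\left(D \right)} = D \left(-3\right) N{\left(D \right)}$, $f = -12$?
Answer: $3 i \sqrt{193} \approx 41.677 i$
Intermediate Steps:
$g{\left(D \right)} = 9 D$ ($g{\left(D \right)} = D \left(-3\right) \left(-3\right) = - 3 D \left(-3\right) = 9 D$)
$F{\left(A,n \right)} = 108$ ($F{\left(A,n \right)} = \left(-9\right) \left(-12\right) = 108$)
$\sqrt{g{\left(-205 \right)} + F{\left(7,91 \right)}} = \sqrt{9 \left(-205\right) + 108} = \sqrt{-1845 + 108} = \sqrt{-1737} = 3 i \sqrt{193}$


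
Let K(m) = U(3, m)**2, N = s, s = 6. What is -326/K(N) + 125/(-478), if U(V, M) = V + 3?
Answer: -20041/2151 ≈ -9.3171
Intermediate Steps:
U(V, M) = 3 + V
N = 6
K(m) = 36 (K(m) = (3 + 3)**2 = 6**2 = 36)
-326/K(N) + 125/(-478) = -326/36 + 125/(-478) = -326*1/36 + 125*(-1/478) = -163/18 - 125/478 = -20041/2151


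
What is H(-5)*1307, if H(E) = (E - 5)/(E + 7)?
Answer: -6535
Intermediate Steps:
H(E) = (-5 + E)/(7 + E)
H(-5)*1307 = ((-5 - 5)/(7 - 5))*1307 = (-10/2)*1307 = ((1/2)*(-10))*1307 = -5*1307 = -6535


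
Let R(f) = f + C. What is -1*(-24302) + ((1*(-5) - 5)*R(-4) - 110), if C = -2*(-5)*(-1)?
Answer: 24332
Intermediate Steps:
C = -10 (C = 10*(-1) = -10)
R(f) = -10 + f (R(f) = f - 10 = -10 + f)
-1*(-24302) + ((1*(-5) - 5)*R(-4) - 110) = -1*(-24302) + ((1*(-5) - 5)*(-10 - 4) - 110) = 24302 + ((-5 - 5)*(-14) - 110) = 24302 + (-10*(-14) - 110) = 24302 + (140 - 110) = 24302 + 30 = 24332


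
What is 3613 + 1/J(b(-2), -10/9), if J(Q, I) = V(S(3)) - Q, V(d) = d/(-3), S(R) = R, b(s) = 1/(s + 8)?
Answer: 25285/7 ≈ 3612.1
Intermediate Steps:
b(s) = 1/(8 + s)
V(d) = -d/3 (V(d) = d*(-⅓) = -d/3)
J(Q, I) = -1 - Q (J(Q, I) = -⅓*3 - Q = -1 - Q)
3613 + 1/J(b(-2), -10/9) = 3613 + 1/(-1 - 1/(8 - 2)) = 3613 + 1/(-1 - 1/6) = 3613 + 1/(-1 - 1*⅙) = 3613 + 1/(-1 - ⅙) = 3613 + 1/(-7/6) = 3613 - 6/7 = 25285/7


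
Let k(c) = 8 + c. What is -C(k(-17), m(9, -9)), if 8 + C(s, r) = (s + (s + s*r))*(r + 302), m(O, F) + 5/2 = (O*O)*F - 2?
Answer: 11363153/4 ≈ 2.8408e+6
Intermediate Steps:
m(O, F) = -9/2 + F*O² (m(O, F) = -5/2 + ((O*O)*F - 2) = -5/2 + (O²*F - 2) = -5/2 + (F*O² - 2) = -5/2 + (-2 + F*O²) = -9/2 + F*O²)
C(s, r) = -8 + (302 + r)*(2*s + r*s) (C(s, r) = -8 + (s + (s + s*r))*(r + 302) = -8 + (s + (s + r*s))*(302 + r) = -8 + (2*s + r*s)*(302 + r) = -8 + (302 + r)*(2*s + r*s))
-C(k(-17), m(9, -9)) = -(-8 + 604*(8 - 17) + (8 - 17)*(-9/2 - 9*9²)² + 304*(-9/2 - 9*9²)*(8 - 17)) = -(-8 + 604*(-9) - 9*(-9/2 - 9*81)² + 304*(-9/2 - 9*81)*(-9)) = -(-8 - 5436 - 9*(-9/2 - 729)² + 304*(-9/2 - 729)*(-9)) = -(-8 - 5436 - 9*(-1467/2)² + 304*(-1467/2)*(-9)) = -(-8 - 5436 - 9*2152089/4 + 2006856) = -(-8 - 5436 - 19368801/4 + 2006856) = -1*(-11363153/4) = 11363153/4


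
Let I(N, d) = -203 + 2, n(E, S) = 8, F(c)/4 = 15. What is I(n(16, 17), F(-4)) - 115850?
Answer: -116051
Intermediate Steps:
F(c) = 60 (F(c) = 4*15 = 60)
I(N, d) = -201
I(n(16, 17), F(-4)) - 115850 = -201 - 115850 = -116051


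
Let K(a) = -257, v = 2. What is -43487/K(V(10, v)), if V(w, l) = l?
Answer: 43487/257 ≈ 169.21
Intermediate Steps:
-43487/K(V(10, v)) = -43487/(-257) = -43487*(-1/257) = 43487/257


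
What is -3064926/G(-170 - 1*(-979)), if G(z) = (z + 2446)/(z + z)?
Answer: -1653016756/1085 ≈ -1.5235e+6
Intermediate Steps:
G(z) = (2446 + z)/(2*z) (G(z) = (2446 + z)/((2*z)) = (2446 + z)*(1/(2*z)) = (2446 + z)/(2*z))
-3064926/G(-170 - 1*(-979)) = -3064926*2*(-170 - 1*(-979))/(2446 + (-170 - 1*(-979))) = -3064926*2*(-170 + 979)/(2446 + (-170 + 979)) = -3064926*1618/(2446 + 809) = -3064926/((½)*(1/809)*3255) = -3064926/3255/1618 = -3064926*1618/3255 = -1653016756/1085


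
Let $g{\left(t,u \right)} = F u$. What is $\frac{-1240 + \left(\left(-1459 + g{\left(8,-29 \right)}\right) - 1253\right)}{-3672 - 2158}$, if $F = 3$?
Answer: $\frac{4039}{5830} \approx 0.6928$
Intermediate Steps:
$g{\left(t,u \right)} = 3 u$
$\frac{-1240 + \left(\left(-1459 + g{\left(8,-29 \right)}\right) - 1253\right)}{-3672 - 2158} = \frac{-1240 + \left(\left(-1459 + 3 \left(-29\right)\right) - 1253\right)}{-3672 - 2158} = \frac{-1240 - 2799}{-3672 - 2158} = \frac{-1240 - 2799}{-5830} = \left(-4039\right) \left(- \frac{1}{5830}\right) = \frac{4039}{5830}$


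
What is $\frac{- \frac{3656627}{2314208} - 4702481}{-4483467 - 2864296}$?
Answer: $\frac{837117138975}{1308019378208} \approx 0.63999$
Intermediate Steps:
$\frac{- \frac{3656627}{2314208} - 4702481}{-4483467 - 2864296} = \frac{\left(-3656627\right) \frac{1}{2314208} - 4702481}{-7347763} = \left(- \frac{281279}{178016} - 4702481\right) \left(- \frac{1}{7347763}\right) = \left(- \frac{837117138975}{178016}\right) \left(- \frac{1}{7347763}\right) = \frac{837117138975}{1308019378208}$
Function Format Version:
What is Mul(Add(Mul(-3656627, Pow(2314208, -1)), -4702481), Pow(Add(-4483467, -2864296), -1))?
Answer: Rational(837117138975, 1308019378208) ≈ 0.63999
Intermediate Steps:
Mul(Add(Mul(-3656627, Pow(2314208, -1)), -4702481), Pow(Add(-4483467, -2864296), -1)) = Mul(Add(Mul(-3656627, Rational(1, 2314208)), -4702481), Pow(-7347763, -1)) = Mul(Add(Rational(-281279, 178016), -4702481), Rational(-1, 7347763)) = Mul(Rational(-837117138975, 178016), Rational(-1, 7347763)) = Rational(837117138975, 1308019378208)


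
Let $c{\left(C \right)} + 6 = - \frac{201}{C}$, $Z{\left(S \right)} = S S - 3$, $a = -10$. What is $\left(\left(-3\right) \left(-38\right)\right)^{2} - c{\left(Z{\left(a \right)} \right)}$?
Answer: $\frac{1261395}{97} \approx 13004.0$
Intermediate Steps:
$Z{\left(S \right)} = -3 + S^{2}$ ($Z{\left(S \right)} = S^{2} - 3 = -3 + S^{2}$)
$c{\left(C \right)} = -6 - \frac{201}{C}$
$\left(\left(-3\right) \left(-38\right)\right)^{2} - c{\left(Z{\left(a \right)} \right)} = \left(\left(-3\right) \left(-38\right)\right)^{2} - \left(-6 - \frac{201}{-3 + \left(-10\right)^{2}}\right) = 114^{2} - \left(-6 - \frac{201}{-3 + 100}\right) = 12996 - \left(-6 - \frac{201}{97}\right) = 12996 - - \frac{783}{97} = 12996 + \frac{783}{97} = \frac{1261395}{97}$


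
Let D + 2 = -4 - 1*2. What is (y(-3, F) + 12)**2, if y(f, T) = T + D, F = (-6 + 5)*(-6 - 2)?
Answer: 144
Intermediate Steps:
F = 8 (F = -1*(-8) = 8)
D = -8 (D = -2 + (-4 - 1*2) = -2 + (-4 - 2) = -2 - 6 = -8)
y(f, T) = -8 + T (y(f, T) = T - 8 = -8 + T)
(y(-3, F) + 12)**2 = ((-8 + 8) + 12)**2 = (0 + 12)**2 = 12**2 = 144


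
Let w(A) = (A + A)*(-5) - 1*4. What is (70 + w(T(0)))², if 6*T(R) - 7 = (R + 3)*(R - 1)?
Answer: 31684/9 ≈ 3520.4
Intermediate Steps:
T(R) = 7/6 + (-1 + R)*(3 + R)/6 (T(R) = 7/6 + ((R + 3)*(R - 1))/6 = 7/6 + ((3 + R)*(-1 + R))/6 = 7/6 + ((-1 + R)*(3 + R))/6 = 7/6 + (-1 + R)*(3 + R)/6)
w(A) = -4 - 10*A (w(A) = (2*A)*(-5) - 4 = -10*A - 4 = -4 - 10*A)
(70 + w(T(0)))² = (70 + (-4 - 10*(⅔ + (⅓)*0 + (⅙)*0²)))² = (70 + (-4 - 10*(⅔ + 0 + (⅙)*0)))² = (70 + (-4 - 10*(⅔ + 0 + 0)))² = (70 + (-4 - 10*⅔))² = (70 + (-4 - 20/3))² = (70 - 32/3)² = (178/3)² = 31684/9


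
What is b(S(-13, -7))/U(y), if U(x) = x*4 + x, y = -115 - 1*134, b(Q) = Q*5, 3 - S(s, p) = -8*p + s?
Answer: 40/249 ≈ 0.16064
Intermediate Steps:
S(s, p) = 3 - s + 8*p (S(s, p) = 3 - (-8*p + s) = 3 - (s - 8*p) = 3 + (-s + 8*p) = 3 - s + 8*p)
b(Q) = 5*Q
y = -249 (y = -115 - 134 = -249)
U(x) = 5*x (U(x) = 4*x + x = 5*x)
b(S(-13, -7))/U(y) = (5*(3 - 1*(-13) + 8*(-7)))/((5*(-249))) = (5*(3 + 13 - 56))/(-1245) = (5*(-40))*(-1/1245) = -200*(-1/1245) = 40/249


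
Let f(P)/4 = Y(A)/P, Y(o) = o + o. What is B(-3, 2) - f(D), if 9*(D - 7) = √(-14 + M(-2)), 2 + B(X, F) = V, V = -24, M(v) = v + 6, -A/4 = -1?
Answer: 2*(-13*√10 + 963*I)/(√10 - 63*I) ≈ -30.56 + 0.22889*I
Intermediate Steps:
A = 4 (A = -4*(-1) = 4)
Y(o) = 2*o
M(v) = 6 + v
B(X, F) = -26 (B(X, F) = -2 - 24 = -26)
D = 7 + I*√10/9 (D = 7 + √(-14 + (6 - 2))/9 = 7 + √(-14 + 4)/9 = 7 + √(-10)/9 = 7 + (I*√10)/9 = 7 + I*√10/9 ≈ 7.0 + 0.35136*I)
f(P) = 32/P (f(P) = 4*((2*4)/P) = 4*(8/P) = 32/P)
B(-3, 2) - f(D) = -26 - 32/(7 + I*√10/9)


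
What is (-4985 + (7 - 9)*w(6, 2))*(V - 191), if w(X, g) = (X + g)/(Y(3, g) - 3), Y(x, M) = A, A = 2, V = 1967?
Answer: -8824944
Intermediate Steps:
Y(x, M) = 2
w(X, g) = -X - g (w(X, g) = (X + g)/(2 - 3) = (X + g)/(-1) = (X + g)*(-1) = -X - g)
(-4985 + (7 - 9)*w(6, 2))*(V - 191) = (-4985 + (7 - 9)*(-1*6 - 1*2))*(1967 - 191) = (-4985 - 2*(-6 - 2))*1776 = (-4985 - 2*(-8))*1776 = (-4985 + 16)*1776 = -4969*1776 = -8824944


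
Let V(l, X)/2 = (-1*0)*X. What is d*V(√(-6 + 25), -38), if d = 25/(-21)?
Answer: 0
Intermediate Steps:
V(l, X) = 0 (V(l, X) = 2*((-1*0)*X) = 2*(0*X) = 2*0 = 0)
d = -25/21 (d = 25*(-1/21) = -25/21 ≈ -1.1905)
d*V(√(-6 + 25), -38) = -25/21*0 = 0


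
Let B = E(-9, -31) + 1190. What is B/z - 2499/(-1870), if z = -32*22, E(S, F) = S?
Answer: -1201/3520 ≈ -0.34119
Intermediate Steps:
z = -704
B = 1181 (B = -9 + 1190 = 1181)
B/z - 2499/(-1870) = 1181/(-704) - 2499/(-1870) = 1181*(-1/704) - 2499*(-1/1870) = -1181/704 + 147/110 = -1201/3520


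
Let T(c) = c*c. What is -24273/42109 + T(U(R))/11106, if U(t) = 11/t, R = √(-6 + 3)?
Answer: -813823003/1402987662 ≈ -0.58006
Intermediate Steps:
R = I*√3 (R = √(-3) = I*√3 ≈ 1.732*I)
T(c) = c²
-24273/42109 + T(U(R))/11106 = -24273/42109 + (11/((I*√3)))²/11106 = -24273*1/42109 + (11*(-I*√3/3))²*(1/11106) = -24273/42109 + (-11*I*√3/3)²*(1/11106) = -24273/42109 - 121/3*1/11106 = -24273/42109 - 121/33318 = -813823003/1402987662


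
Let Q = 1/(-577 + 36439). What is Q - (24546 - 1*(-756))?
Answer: -907380323/35862 ≈ -25302.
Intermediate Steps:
Q = 1/35862 ≈ 2.7885e-5
Q - (24546 - 1*(-756)) = 1/35862 - (24546 - 1*(-756)) = 1/35862 - (24546 + 756) = 1/35862 - 1*25302 = 1/35862 - 25302 = -907380323/35862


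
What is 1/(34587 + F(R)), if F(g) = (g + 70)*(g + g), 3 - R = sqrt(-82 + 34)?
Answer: I/(608*sqrt(3) + 34929*I) ≈ 2.8604e-5 + 8.6238e-7*I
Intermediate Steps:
R = 3 - 4*I*sqrt(3) (R = 3 - sqrt(-82 + 34) = 3 - sqrt(-48) = 3 - 4*I*sqrt(3) ≈ 3.0 - 6.9282*I)
F(g) = 2*g*(70 + g) (F(g) = (70 + g)*(2*g) = 2*g*(70 + g))
1/(34587 + F(R)) = 1/(34587 + 2*(3 - 4*I*sqrt(3))*(70 + (3 - 4*I*sqrt(3)))) = 1/(34587 + 2*(3 - 4*I*sqrt(3))*(73 - 4*I*sqrt(3)))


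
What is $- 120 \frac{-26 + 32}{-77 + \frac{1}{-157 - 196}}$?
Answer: $\frac{127080}{13591} \approx 9.3503$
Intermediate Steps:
$- 120 \frac{-26 + 32}{-77 + \frac{1}{-157 - 196}} = - 120 \frac{6}{-77 + \frac{1}{-353}} = - 120 \frac{6}{-77 - \frac{1}{353}} = - 120 \frac{6}{- \frac{27182}{353}} = - 120 \cdot 6 \left(- \frac{353}{27182}\right) = \left(-120\right) \left(- \frac{1059}{13591}\right) = \frac{127080}{13591}$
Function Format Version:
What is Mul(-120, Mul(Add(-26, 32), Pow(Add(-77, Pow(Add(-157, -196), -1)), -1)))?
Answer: Rational(127080, 13591) ≈ 9.3503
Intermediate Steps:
Mul(-120, Mul(Add(-26, 32), Pow(Add(-77, Pow(Add(-157, -196), -1)), -1))) = Mul(-120, Mul(6, Pow(Add(-77, Pow(-353, -1)), -1))) = Mul(-120, Mul(6, Pow(Add(-77, Rational(-1, 353)), -1))) = Mul(-120, Mul(6, Pow(Rational(-27182, 353), -1))) = Mul(-120, Mul(6, Rational(-353, 27182))) = Mul(-120, Rational(-1059, 13591)) = Rational(127080, 13591)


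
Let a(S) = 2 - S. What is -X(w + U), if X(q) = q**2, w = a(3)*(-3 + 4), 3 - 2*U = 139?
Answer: -4761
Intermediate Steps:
U = -68 (U = 3/2 - 1/2*139 = 3/2 - 139/2 = -68)
w = -1 (w = (2 - 1*3)*(-3 + 4) = (2 - 3)*1 = -1*1 = -1)
-X(w + U) = -(-1 - 68)**2 = -1*(-69)**2 = -1*4761 = -4761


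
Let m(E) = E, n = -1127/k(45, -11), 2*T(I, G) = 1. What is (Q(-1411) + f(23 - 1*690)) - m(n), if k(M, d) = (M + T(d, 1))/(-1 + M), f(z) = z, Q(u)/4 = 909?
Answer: 52765/13 ≈ 4058.8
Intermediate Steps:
Q(u) = 3636 (Q(u) = 4*909 = 3636)
T(I, G) = ½ (T(I, G) = (½)*1 = ½)
k(M, d) = (½ + M)/(-1 + M) (k(M, d) = (M + ½)/(-1 + M) = (½ + M)/(-1 + M))
n = -14168/13 (n = -1127*(-1 + 45)/(½ + 45) = -1127/((91/2)/44) = -1127/((1/44)*(91/2)) = -1127/91/88 = -1127*88/91 = -14168/13 ≈ -1089.8)
(Q(-1411) + f(23 - 1*690)) - m(n) = (3636 + (23 - 1*690)) - 1*(-14168/13) = (3636 + (23 - 690)) + 14168/13 = (3636 - 667) + 14168/13 = 2969 + 14168/13 = 52765/13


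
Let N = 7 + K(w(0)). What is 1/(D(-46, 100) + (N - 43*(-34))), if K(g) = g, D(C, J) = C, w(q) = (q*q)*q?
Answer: 1/1423 ≈ 0.00070274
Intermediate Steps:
w(q) = q**3 (w(q) = q**2*q = q**3)
N = 7 (N = 7 + 0**3 = 7 + 0 = 7)
1/(D(-46, 100) + (N - 43*(-34))) = 1/(-46 + (7 - 43*(-34))) = 1/(-46 + (7 + 1462)) = 1/(-46 + 1469) = 1/1423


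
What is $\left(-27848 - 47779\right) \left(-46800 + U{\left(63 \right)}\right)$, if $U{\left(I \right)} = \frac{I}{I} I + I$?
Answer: $3529814598$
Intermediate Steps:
$U{\left(I \right)} = 2 I$ ($U{\left(I \right)} = 1 I + I = I + I = 2 I$)
$\left(-27848 - 47779\right) \left(-46800 + U{\left(63 \right)}\right) = \left(-27848 - 47779\right) \left(-46800 + 2 \cdot 63\right) = - 75627 \left(-46800 + 126\right) = \left(-75627\right) \left(-46674\right) = 3529814598$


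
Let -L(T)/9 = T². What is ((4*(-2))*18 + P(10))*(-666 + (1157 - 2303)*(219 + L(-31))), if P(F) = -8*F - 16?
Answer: -2318427360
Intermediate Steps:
P(F) = -16 - 8*F
L(T) = -9*T²
((4*(-2))*18 + P(10))*(-666 + (1157 - 2303)*(219 + L(-31))) = ((4*(-2))*18 + (-16 - 8*10))*(-666 + (1157 - 2303)*(219 - 9*(-31)²)) = (-8*18 + (-16 - 80))*(-666 - 1146*(219 - 9*961)) = (-144 - 96)*(-666 - 1146*(219 - 8649)) = -240*(-666 - 1146*(-8430)) = -240*(-666 + 9660780) = -240*9660114 = -2318427360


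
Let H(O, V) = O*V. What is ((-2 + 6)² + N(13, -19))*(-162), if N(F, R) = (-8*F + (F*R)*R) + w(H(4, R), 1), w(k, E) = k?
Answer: -733698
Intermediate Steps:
N(F, R) = -8*F + 4*R + F*R² (N(F, R) = (-8*F + (F*R)*R) + 4*R = (-8*F + F*R²) + 4*R = -8*F + 4*R + F*R²)
((-2 + 6)² + N(13, -19))*(-162) = ((-2 + 6)² + (-8*13 + 4*(-19) + 13*(-19)²))*(-162) = (4² + (-104 - 76 + 13*361))*(-162) = (16 + (-104 - 76 + 4693))*(-162) = (16 + 4513)*(-162) = 4529*(-162) = -733698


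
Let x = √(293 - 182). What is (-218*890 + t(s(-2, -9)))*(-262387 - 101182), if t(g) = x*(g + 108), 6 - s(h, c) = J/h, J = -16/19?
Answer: 70539657380 - 784581902*√111/19 ≈ 7.0105e+10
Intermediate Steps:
J = -16/19 (J = -16*1/19 = -16/19 ≈ -0.84210)
s(h, c) = 6 + 16/(19*h) (s(h, c) = 6 - (-16)/(19*h) = 6 + 16/(19*h))
x = √111 ≈ 10.536
t(g) = √111*(108 + g) (t(g) = √111*(g + 108) = √111*(108 + g))
(-218*890 + t(s(-2, -9)))*(-262387 - 101182) = (-218*890 + √111*(108 + (6 + (16/19)/(-2))))*(-262387 - 101182) = (-194020 + √111*(108 + (6 + (16/19)*(-½))))*(-363569) = (-194020 + √111*(108 + (6 - 8/19)))*(-363569) = (-194020 + √111*(108 + 106/19))*(-363569) = (-194020 + √111*(2158/19))*(-363569) = (-194020 + 2158*√111/19)*(-363569) = 70539657380 - 784581902*√111/19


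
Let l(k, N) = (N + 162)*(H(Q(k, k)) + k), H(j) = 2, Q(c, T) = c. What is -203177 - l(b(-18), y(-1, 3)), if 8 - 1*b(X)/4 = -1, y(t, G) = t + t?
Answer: -209257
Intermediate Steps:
y(t, G) = 2*t
b(X) = 36 (b(X) = 32 - 4*(-1) = 32 + 4 = 36)
l(k, N) = (2 + k)*(162 + N) (l(k, N) = (N + 162)*(2 + k) = (162 + N)*(2 + k) = (2 + k)*(162 + N))
-203177 - l(b(-18), y(-1, 3)) = -203177 - (324 + 2*(2*(-1)) + 162*36 + (2*(-1))*36) = -203177 - (324 + 2*(-2) + 5832 - 2*36) = -203177 - (324 - 4 + 5832 - 72) = -203177 - 1*6080 = -203177 - 6080 = -209257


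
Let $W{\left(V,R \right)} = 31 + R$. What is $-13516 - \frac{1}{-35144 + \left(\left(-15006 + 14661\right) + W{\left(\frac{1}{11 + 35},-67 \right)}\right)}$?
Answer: $- \frac{480155899}{35525} \approx -13516.0$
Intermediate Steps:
$-13516 - \frac{1}{-35144 + \left(\left(-15006 + 14661\right) + W{\left(\frac{1}{11 + 35},-67 \right)}\right)} = -13516 - \frac{1}{-35144 + \left(\left(-15006 + 14661\right) + \left(31 - 67\right)\right)} = -13516 - \frac{1}{-35144 - 381} = -13516 - \frac{1}{-35525} = -13516 - - \frac{1}{35525} = -13516 + \frac{1}{35525} = - \frac{480155899}{35525}$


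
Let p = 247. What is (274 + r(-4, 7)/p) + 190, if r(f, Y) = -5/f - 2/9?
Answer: 4125925/8892 ≈ 464.00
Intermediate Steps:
r(f, Y) = -2/9 - 5/f (r(f, Y) = -5/f - 2*1/9 = -5/f - 2/9 = -2/9 - 5/f)
(274 + r(-4, 7)/p) + 190 = (274 + (-2/9 - 5/(-4))/247) + 190 = (274 + (-2/9 - 5*(-1/4))*(1/247)) + 190 = (274 + (-2/9 + 5/4)*(1/247)) + 190 = (274 + (37/36)*(1/247)) + 190 = (274 + 37/8892) + 190 = 2436445/8892 + 190 = 4125925/8892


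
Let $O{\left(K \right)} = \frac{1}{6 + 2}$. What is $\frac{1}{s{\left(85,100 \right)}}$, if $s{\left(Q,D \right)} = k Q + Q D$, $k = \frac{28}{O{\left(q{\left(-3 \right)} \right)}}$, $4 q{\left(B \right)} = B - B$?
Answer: $\frac{1}{27540} \approx 3.6311 \cdot 10^{-5}$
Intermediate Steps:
$q{\left(B \right)} = 0$ ($q{\left(B \right)} = \frac{B - B}{4} = \frac{1}{4} \cdot 0 = 0$)
$O{\left(K \right)} = \frac{1}{8}$
$k = 224$ ($k = 28 \frac{1}{\frac{1}{8}} = 28 \cdot 8 = 224$)
$s{\left(Q,D \right)} = 224 Q + D Q$ ($s{\left(Q,D \right)} = 224 Q + Q D = 224 Q + D Q$)
$\frac{1}{s{\left(85,100 \right)}} = \frac{1}{85 \left(224 + 100\right)} = \frac{1}{85 \cdot 324} = \frac{1}{27540}$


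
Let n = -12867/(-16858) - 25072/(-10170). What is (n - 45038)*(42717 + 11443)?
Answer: -20908536029059912/8572293 ≈ -2.4391e+9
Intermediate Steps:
n = 276760583/85722930 (n = -12867*(-1/16858) - 25072*(-1/10170) = 12867/16858 + 12536/5085 = 276760583/85722930 ≈ 3.2285)
(n - 45038)*(42717 + 11443) = (276760583/85722930 - 45038)*(42717 + 11443) = -3860512560757/85722930*54160 = -20908536029059912/8572293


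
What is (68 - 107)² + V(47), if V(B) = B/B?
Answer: 1522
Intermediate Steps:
V(B) = 1
(68 - 107)² + V(47) = (68 - 107)² + 1 = (-39)² + 1 = 1521 + 1 = 1522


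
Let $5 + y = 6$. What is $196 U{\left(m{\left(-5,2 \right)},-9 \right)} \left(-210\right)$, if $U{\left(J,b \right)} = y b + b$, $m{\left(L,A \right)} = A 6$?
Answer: $740880$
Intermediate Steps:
$y = 1$ ($y = -5 + 6 = 1$)
$m{\left(L,A \right)} = 6 A$
$U{\left(J,b \right)} = 2 b$ ($U{\left(J,b \right)} = 1 b + b = b + b = 2 b$)
$196 U{\left(m{\left(-5,2 \right)},-9 \right)} \left(-210\right) = 196 \cdot 2 \left(-9\right) \left(-210\right) = 196 \left(-18\right) \left(-210\right) = \left(-3528\right) \left(-210\right) = 740880$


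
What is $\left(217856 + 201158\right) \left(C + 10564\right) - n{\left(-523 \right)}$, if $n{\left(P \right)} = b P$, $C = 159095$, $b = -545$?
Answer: $71089211191$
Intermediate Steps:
$n{\left(P \right)} = - 545 P$
$\left(217856 + 201158\right) \left(C + 10564\right) - n{\left(-523 \right)} = \left(217856 + 201158\right) \left(159095 + 10564\right) - \left(-545\right) \left(-523\right) = 419014 \cdot 169659 - 285035 = 71089496226 - 285035 = 71089211191$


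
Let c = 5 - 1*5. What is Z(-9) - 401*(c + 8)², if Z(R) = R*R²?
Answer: -26393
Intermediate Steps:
c = 0 (c = 5 - 5 = 0)
Z(R) = R³
Z(-9) - 401*(c + 8)² = (-9)³ - 401*(0 + 8)² = -729 - 401*8² = -729 - 401*64 = -729 - 25664 = -26393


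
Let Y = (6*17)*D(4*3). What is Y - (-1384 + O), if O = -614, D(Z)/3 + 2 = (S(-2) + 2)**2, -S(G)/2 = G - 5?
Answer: 79722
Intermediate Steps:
S(G) = 10 - 2*G (S(G) = -2*(G - 5) = -2*(-5 + G) = 10 - 2*G)
D(Z) = 762 (D(Z) = -6 + 3*((10 - 2*(-2)) + 2)**2 = -6 + 3*((10 + 4) + 2)**2 = -6 + 3*(14 + 2)**2 = -6 + 3*16**2 = -6 + 3*256 = -6 + 768 = 762)
Y = 77724 (Y = (6*17)*762 = 102*762 = 77724)
Y - (-1384 + O) = 77724 - (-1384 - 614) = 77724 - 1*(-1998) = 77724 + 1998 = 79722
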